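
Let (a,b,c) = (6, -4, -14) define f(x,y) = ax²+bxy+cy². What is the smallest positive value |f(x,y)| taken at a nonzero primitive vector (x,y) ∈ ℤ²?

descent: ρ → (-14,4,6)
descent: ρ → (6,8,-12)  [lands on river]
river: ρ → (-12,16,2)
river: ρ → (2,16,-12)
river: ρ → (-12,8,6)
river: ρ → (6,16,-4)
river: ρ → (-4,16,6)
closes: descent 2, river 6
min |a| on river = 2

2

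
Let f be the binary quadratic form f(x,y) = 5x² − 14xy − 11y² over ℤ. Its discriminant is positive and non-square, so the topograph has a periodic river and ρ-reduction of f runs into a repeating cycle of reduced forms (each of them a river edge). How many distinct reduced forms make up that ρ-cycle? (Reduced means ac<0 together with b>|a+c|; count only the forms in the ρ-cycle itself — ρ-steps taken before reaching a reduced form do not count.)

D = 416, ⌊√D⌋ = 20
descent: ρ → (-11,14,5)  [lands on river]
river: ρ → (5,16,-8)
river: ρ → (-8,16,5)
river: ρ → (5,14,-11)
river: ρ → (-11,8,8)
river: ρ → (8,8,-11)
ρ-cycle length = 6 (tail of 1 descent step not counted)

6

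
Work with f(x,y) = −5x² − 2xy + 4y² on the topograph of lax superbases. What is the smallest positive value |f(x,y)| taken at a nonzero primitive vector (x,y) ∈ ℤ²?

descent: ρ → (4,2,-5)  [lands on river]
river: ρ → (-5,8,1)
river: ρ → (1,8,-5)
river: ρ → (-5,2,4)
river: ρ → (4,6,-3)
river: ρ → (-3,6,4)
closes: descent 1, river 6
min |a| on river = 1

1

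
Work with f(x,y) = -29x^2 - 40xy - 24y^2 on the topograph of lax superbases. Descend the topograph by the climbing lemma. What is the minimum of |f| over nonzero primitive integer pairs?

translate: b→-18 (≡40 mod 58), so (29,40,24)→(29,-18,13)
flip: (29,-18,13)→(13,18,29)
translate: b→-8 (≡18 mod 26), so (13,18,29)→(13,-8,24)
reduced (well bottom): (13,-8,24) with a≤c, −a<b≤a
well minimum |f| = |-13| = 13 (negative-definite)

13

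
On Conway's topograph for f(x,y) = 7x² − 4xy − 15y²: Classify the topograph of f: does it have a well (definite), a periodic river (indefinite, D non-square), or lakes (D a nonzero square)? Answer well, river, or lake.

D = b²−4ac = (-4)² − 4·7·(-15) = 436
D > 0 non-square ⇒ indefinite ⇒ periodic river

river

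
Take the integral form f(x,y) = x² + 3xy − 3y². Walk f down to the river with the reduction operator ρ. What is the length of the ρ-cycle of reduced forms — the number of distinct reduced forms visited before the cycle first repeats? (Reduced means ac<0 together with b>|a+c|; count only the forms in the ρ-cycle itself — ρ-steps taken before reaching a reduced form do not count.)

D = 21, ⌊√D⌋ = 4
river: ρ → (-3,3,1)
river: ρ → (1,3,-3)
ρ-cycle length = 2 (tail of 0 descent steps not counted)

2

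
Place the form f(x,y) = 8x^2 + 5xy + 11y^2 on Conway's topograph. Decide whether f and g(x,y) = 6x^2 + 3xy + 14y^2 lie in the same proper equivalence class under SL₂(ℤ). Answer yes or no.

D₁ = -327, D₂ = -327
f: reduced (well bottom): (8,5,11) with a≤c, −a<b≤a
g: reduced (well bottom): (6,3,14) with a≤c, −a<b≤a
reduced forms (8, 5, 11) vs (6, 3, 14) ⇒ inequivalent

no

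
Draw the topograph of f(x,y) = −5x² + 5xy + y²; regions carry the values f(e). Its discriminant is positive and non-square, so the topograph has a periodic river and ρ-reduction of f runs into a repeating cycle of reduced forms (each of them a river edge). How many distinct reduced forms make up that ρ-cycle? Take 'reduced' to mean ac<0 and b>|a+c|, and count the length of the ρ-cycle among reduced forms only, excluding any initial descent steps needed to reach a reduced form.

D = 45, ⌊√D⌋ = 6
river: ρ → (1,5,-5)
river: ρ → (-5,5,1)
ρ-cycle length = 2 (tail of 0 descent steps not counted)

2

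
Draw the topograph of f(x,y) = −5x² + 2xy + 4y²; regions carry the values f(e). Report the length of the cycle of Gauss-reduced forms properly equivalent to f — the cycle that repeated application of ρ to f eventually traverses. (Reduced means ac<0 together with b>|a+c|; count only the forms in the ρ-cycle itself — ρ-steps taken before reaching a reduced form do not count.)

D = 84, ⌊√D⌋ = 9
river: ρ → (4,6,-3)
river: ρ → (-3,6,4)
river: ρ → (4,2,-5)
river: ρ → (-5,8,1)
river: ρ → (1,8,-5)
river: ρ → (-5,2,4)
ρ-cycle length = 6 (tail of 0 descent steps not counted)

6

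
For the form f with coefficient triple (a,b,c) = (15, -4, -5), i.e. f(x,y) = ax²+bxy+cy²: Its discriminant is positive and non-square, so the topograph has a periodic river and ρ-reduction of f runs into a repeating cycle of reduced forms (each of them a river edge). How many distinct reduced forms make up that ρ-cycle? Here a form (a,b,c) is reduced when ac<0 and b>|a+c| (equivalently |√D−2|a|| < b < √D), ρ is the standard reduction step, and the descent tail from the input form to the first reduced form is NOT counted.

D = 316, ⌊√D⌋ = 17
descent: ρ → (-5,14,6)  [lands on river]
river: ρ → (6,10,-9)
river: ρ → (-9,8,7)
river: ρ → (7,6,-10)
river: ρ → (-10,14,3)
river: ρ → (3,16,-5)
ρ-cycle length = 6 (tail of 1 descent step not counted)

6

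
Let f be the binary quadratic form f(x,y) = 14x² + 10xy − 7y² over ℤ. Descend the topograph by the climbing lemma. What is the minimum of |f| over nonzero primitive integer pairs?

river: ρ → (-7,18,6)
river: ρ → (6,18,-7)
river: ρ → (-7,10,14)
river: ρ → (14,18,-3)
river: ρ → (-3,18,14)
river: ρ → (14,10,-7)
closes: descent 0, river 6
min |a| on river = 3

3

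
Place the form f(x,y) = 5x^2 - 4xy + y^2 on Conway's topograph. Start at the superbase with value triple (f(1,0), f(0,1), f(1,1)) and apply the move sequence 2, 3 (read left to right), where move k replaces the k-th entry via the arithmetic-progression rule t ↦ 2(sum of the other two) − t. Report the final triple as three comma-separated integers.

start (5,1,2) = (f(1,0),f(0,1),f(1,1))
replace slot 2: 2·(5+2) − 1 = 13 → (5,13,2)
replace slot 3: 2·(5+13) − 2 = 34 → (5,13,34)

5,13,34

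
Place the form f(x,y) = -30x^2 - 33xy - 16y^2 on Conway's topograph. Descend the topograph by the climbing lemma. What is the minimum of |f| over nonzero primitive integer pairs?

translate: b→-27 (≡33 mod 60), so (30,33,16)→(30,-27,13)
flip: (30,-27,13)→(13,27,30)
translate: b→1 (≡27 mod 26), so (13,27,30)→(13,1,16)
reduced (well bottom): (13,1,16) with a≤c, −a<b≤a
well minimum |f| = |-13| = 13 (negative-definite)

13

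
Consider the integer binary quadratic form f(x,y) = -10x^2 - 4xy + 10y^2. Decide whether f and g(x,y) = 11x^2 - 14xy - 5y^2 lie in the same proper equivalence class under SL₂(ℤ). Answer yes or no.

D₁ = 416, D₂ = 416
river cycle of f (length 6): (10, 4, -10), (-10, 16, 4), (4, 16, -10), (-10, 4, 10), (10, 16, -4), (-4, 16, 10)
river cycle of g (length 6): (-5, 14, 11), (11, 8, -8), (-8, 8, 11), (11, 14, -5), (-5, 16, 8), (8, 16, -5)
cycles differ ⇒ inequivalent

no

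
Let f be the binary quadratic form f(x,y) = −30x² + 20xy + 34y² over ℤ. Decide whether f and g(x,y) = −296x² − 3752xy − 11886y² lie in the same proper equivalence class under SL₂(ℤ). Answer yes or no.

D₁ = 4480, D₂ = 4480
river cycle of f (length 8): (34, 48, -16), (-16, 48, 34), (34, 20, -30), (-30, 40, 24), (24, 56, -14), (-14, 56, 24), (24, 40, -30), (-30, 20, 34)
river cycle of g (length 8): (-30, 20, 34), (34, 48, -16), (-16, 48, 34), (34, 20, -30), (-30, 40, 24), (24, 56, -14), (-14, 56, 24), (24, 40, -30)
cycles coincide ⇒ equivalent

yes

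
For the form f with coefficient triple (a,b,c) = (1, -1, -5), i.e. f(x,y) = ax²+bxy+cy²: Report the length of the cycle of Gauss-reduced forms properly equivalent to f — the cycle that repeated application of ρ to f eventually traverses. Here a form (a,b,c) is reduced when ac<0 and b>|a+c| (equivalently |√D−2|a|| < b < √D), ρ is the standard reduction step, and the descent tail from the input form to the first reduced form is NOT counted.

D = 21, ⌊√D⌋ = 4
descent: ρ → (-5,1,1)
descent: ρ → (1,3,-3)  [lands on river]
river: ρ → (-3,3,1)
ρ-cycle length = 2 (tail of 2 descent steps not counted)

2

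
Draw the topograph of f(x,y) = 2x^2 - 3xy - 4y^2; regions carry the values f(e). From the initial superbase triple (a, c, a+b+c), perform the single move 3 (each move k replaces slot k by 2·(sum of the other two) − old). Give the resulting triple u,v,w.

start (2,-4,-5) = (f(1,0),f(0,1),f(1,1))
replace slot 3: 2·(2+(-4)) − (-5) = 1 → (2,-4,1)

2,-4,1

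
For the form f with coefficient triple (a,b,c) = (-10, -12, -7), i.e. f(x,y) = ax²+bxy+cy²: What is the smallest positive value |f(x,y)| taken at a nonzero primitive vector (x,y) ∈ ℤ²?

translate: b→-8 (≡12 mod 20), so (10,12,7)→(10,-8,5)
flip: (10,-8,5)→(5,8,10)
translate: b→-2 (≡8 mod 10), so (5,8,10)→(5,-2,7)
reduced (well bottom): (5,-2,7) with a≤c, −a<b≤a
well minimum |f| = |-5| = 5 (negative-definite)

5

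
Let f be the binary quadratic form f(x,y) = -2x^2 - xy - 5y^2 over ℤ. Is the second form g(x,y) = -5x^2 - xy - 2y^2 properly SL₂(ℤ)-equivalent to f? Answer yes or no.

D₁ = -39, D₂ = -39
f is negative-definite; reduce −f:
−f: reduced (well bottom): (2,1,5) with a≤c, −a<b≤a
flip sign back: reduced form of f is (-2,-1,-5)
g is negative-definite; reduce −g:
−g: flip: (5,1,2)→(2,-1,5)
−g: reduced (well bottom): (2,-1,5) with a≤c, −a<b≤a
flip sign back: reduced form of g is (-2,1,-5)
reduced forms (-2, -1, -5) vs (-2, 1, -5) ⇒ inequivalent

no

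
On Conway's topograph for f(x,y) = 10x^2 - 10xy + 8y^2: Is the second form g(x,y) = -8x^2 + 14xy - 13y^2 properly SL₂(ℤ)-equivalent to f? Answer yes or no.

D₁ = -220, D₂ = -220
f: translate: b→10 (≡-10 mod 20), so (10,-10,8)→(10,10,8)
f: flip: (10,10,8)→(8,-10,10)
f: translate: b→6 (≡-10 mod 16), so (8,-10,10)→(8,6,8)
f: reduced (well bottom): (8,6,8) with a≤c, −a<b≤a
g is negative-definite; reduce −g:
−g: translate: b→2 (≡-14 mod 16), so (8,-14,13)→(8,2,7)
−g: flip: (8,2,7)→(7,-2,8)
−g: reduced (well bottom): (7,-2,8) with a≤c, −a<b≤a
flip sign back: reduced form of g is (-7,2,-8)
reduced forms (8, 6, 8) vs (-7, 2, -8) ⇒ inequivalent

no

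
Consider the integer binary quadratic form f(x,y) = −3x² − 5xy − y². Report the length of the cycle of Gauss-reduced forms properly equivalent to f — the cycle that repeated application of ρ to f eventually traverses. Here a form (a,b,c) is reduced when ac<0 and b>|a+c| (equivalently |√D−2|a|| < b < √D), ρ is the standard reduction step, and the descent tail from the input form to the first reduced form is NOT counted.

D = 13, ⌊√D⌋ = 3
descent: ρ → (-1,3,1)  [lands on river]
river: ρ → (1,3,-1)
ρ-cycle length = 2 (tail of 1 descent step not counted)

2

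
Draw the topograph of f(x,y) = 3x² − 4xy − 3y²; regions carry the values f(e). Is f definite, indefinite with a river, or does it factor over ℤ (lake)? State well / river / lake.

D = b²−4ac = (-4)² − 4·3·(-3) = 52
D > 0 non-square ⇒ indefinite ⇒ periodic river

river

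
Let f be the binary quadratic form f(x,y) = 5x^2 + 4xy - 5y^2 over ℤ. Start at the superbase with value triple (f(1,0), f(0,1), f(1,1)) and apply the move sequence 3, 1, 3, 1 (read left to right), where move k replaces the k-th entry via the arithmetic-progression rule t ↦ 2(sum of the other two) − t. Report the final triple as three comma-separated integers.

start (5,-5,4) = (f(1,0),f(0,1),f(1,1))
replace slot 3: 2·(5+(-5)) − 4 = -4 → (5,-5,-4)
replace slot 1: 2·((-5)+(-4)) − 5 = -23 → (-23,-5,-4)
replace slot 3: 2·((-23)+(-5)) − (-4) = -52 → (-23,-5,-52)
replace slot 1: 2·((-5)+(-52)) − (-23) = -91 → (-91,-5,-52)

-91,-5,-52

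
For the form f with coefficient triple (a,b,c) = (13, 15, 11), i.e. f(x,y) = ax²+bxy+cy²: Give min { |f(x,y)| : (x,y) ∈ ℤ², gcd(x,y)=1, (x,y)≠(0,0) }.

translate: b→-11 (≡15 mod 26), so (13,15,11)→(13,-11,9)
flip: (13,-11,9)→(9,11,13)
translate: b→-7 (≡11 mod 18), so (9,11,13)→(9,-7,11)
reduced (well bottom): (9,-7,11) with a≤c, −a<b≤a
well minimum = a = 9

9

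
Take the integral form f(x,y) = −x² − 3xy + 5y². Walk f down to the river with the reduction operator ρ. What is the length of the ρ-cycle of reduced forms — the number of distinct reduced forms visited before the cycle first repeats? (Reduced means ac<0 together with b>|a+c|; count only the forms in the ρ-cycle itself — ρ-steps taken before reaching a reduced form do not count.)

D = 29, ⌊√D⌋ = 5
descent: ρ → (5,3,-1)
descent: ρ → (-1,5,1)  [lands on river]
river: ρ → (1,5,-1)
ρ-cycle length = 2 (tail of 2 descent steps not counted)

2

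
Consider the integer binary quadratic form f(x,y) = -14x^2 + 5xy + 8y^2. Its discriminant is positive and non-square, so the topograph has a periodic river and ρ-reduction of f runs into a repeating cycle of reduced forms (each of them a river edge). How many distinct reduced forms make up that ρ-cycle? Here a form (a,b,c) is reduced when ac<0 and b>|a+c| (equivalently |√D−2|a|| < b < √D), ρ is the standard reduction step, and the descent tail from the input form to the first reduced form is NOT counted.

D = 473, ⌊√D⌋ = 21
descent: ρ → (8,11,-11)  [lands on river]
river: ρ → (-11,11,8)
river: ρ → (8,21,-1)
river: ρ → (-1,21,8)
ρ-cycle length = 4 (tail of 1 descent step not counted)

4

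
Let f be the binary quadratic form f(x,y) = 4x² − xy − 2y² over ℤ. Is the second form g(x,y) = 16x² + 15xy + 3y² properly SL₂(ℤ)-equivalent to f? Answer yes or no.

D₁ = 33, D₂ = 33
river cycle of f (length 4): (-2, 5, 1), (1, 5, -2), (-2, 3, 3), (3, 3, -2)
river cycle of g (length 4): (3, 3, -2), (-2, 5, 1), (1, 5, -2), (-2, 3, 3)
cycles coincide ⇒ equivalent

yes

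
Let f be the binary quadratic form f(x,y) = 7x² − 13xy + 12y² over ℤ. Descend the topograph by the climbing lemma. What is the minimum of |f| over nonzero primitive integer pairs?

translate: b→1 (≡-13 mod 14), so (7,-13,12)→(7,1,6)
flip: (7,1,6)→(6,-1,7)
reduced (well bottom): (6,-1,7) with a≤c, −a<b≤a
well minimum = a = 6

6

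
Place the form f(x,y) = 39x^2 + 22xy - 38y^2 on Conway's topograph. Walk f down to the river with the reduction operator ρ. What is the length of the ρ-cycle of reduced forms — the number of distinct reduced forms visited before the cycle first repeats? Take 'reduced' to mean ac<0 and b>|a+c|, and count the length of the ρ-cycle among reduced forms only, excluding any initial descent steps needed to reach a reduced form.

D = 6412, ⌊√D⌋ = 80
river: ρ → (-38,54,23)
river: ρ → (23,38,-54)
river: ρ → (-54,70,7)
river: ρ → (7,70,-54)
river: ρ → (-54,38,23)
river: ρ → (23,54,-38)
river: ρ → (-38,22,39)
river: ρ → (39,56,-21)
river: ρ → (-21,70,18)
river: ρ → (18,74,-13)
river: ρ → (-13,56,63)
river: ρ → (63,70,-6)
river: ρ → (-6,74,39)
river: ρ → (39,4,-41)
river: ρ → (-41,78,2)
river: ρ → (2,78,-41)
river: ρ → (-41,4,39)
river: ρ → (39,74,-6)
river: ρ → (-6,70,63)
river: ρ → (63,56,-13)
river: ρ → (-13,74,18)
river: ρ → (18,70,-21)
river: ρ → (-21,56,39)
river: ρ → (39,22,-38)
ρ-cycle length = 24 (tail of 0 descent steps not counted)

24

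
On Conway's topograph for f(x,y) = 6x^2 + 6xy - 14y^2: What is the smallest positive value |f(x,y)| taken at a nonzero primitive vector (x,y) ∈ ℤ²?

descent: ρ → (-14,-6,6)
descent: ρ → (6,18,-2)  [lands on river]
river: ρ → (-2,18,6)
closes: descent 2, river 2
min |a| on river = 2

2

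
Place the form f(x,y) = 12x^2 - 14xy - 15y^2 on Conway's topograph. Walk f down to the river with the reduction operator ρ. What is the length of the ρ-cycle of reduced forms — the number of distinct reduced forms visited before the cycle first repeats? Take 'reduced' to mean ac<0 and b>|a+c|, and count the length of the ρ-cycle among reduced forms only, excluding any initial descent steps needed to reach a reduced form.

D = 916, ⌊√D⌋ = 30
descent: ρ → (-15,14,12)  [lands on river]
river: ρ → (12,10,-17)
river: ρ → (-17,24,5)
river: ρ → (5,26,-12)
river: ρ → (-12,22,9)
river: ρ → (9,14,-20)
river: ρ → (-20,26,3)
river: ρ → (3,28,-11)
river: ρ → (-11,16,15)
river: ρ → (15,14,-12)
river: ρ → (-12,10,17)
river: ρ → (17,24,-5)
river: ρ → (-5,26,12)
river: ρ → (12,22,-9)
river: ρ → (-9,14,20)
river: ρ → (20,26,-3)
river: ρ → (-3,28,11)
river: ρ → (11,16,-15)
ρ-cycle length = 18 (tail of 1 descent step not counted)

18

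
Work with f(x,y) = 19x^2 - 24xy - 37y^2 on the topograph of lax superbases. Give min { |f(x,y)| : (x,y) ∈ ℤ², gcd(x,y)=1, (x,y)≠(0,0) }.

descent: ρ → (-37,24,19)  [lands on river]
river: ρ → (19,52,-9)
river: ρ → (-9,56,7)
river: ρ → (7,56,-9)
river: ρ → (-9,52,19)
river: ρ → (19,24,-37)
river: ρ → (-37,50,6)
river: ρ → (6,58,-1)
river: ρ → (-1,58,6)
river: ρ → (6,50,-37)
closes: descent 1, river 10
min |a| on river = 1

1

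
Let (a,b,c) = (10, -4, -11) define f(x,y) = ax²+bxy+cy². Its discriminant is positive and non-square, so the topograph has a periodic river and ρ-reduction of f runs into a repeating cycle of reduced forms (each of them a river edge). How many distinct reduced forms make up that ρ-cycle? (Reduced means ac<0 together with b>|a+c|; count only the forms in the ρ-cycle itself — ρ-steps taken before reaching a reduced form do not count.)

D = 456, ⌊√D⌋ = 21
descent: ρ → (-11,4,10)  [lands on river]
river: ρ → (10,16,-5)
river: ρ → (-5,14,13)
river: ρ → (13,12,-6)
river: ρ → (-6,12,13)
river: ρ → (13,14,-5)
river: ρ → (-5,16,10)
river: ρ → (10,4,-11)
river: ρ → (-11,18,3)
river: ρ → (3,18,-11)
ρ-cycle length = 10 (tail of 1 descent step not counted)

10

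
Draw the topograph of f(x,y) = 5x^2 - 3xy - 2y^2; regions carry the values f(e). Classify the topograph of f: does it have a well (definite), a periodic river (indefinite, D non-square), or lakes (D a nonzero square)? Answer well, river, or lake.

D = b²−4ac = (-3)² − 4·5·(-2) = 49
D = 7² is a perfect square ⇒ form factors over ℤ ⇒ lakes

lake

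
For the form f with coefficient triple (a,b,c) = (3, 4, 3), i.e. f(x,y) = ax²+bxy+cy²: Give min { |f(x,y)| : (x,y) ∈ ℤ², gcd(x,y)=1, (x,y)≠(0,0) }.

translate: b→-2 (≡4 mod 6), so (3,4,3)→(3,-2,2)
flip: (3,-2,2)→(2,2,3)
reduced (well bottom): (2,2,3) with a≤c, −a<b≤a
well minimum = a = 2

2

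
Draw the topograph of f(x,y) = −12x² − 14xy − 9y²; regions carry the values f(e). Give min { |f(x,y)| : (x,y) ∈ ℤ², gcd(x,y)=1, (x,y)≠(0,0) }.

translate: b→-10 (≡14 mod 24), so (12,14,9)→(12,-10,7)
flip: (12,-10,7)→(7,10,12)
translate: b→-4 (≡10 mod 14), so (7,10,12)→(7,-4,9)
reduced (well bottom): (7,-4,9) with a≤c, −a<b≤a
well minimum |f| = |-7| = 7 (negative-definite)

7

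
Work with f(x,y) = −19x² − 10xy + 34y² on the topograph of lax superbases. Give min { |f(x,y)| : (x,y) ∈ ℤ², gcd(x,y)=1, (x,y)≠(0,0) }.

descent: ρ → (34,10,-19)
descent: ρ → (-19,28,25)  [lands on river]
river: ρ → (25,22,-22)
river: ρ → (-22,22,25)
river: ρ → (25,28,-19)
river: ρ → (-19,48,5)
river: ρ → (5,42,-46)
river: ρ → (-46,50,1)
river: ρ → (1,50,-46)
river: ρ → (-46,42,5)
river: ρ → (5,48,-19)
closes: descent 2, river 10
min |a| on river = 1

1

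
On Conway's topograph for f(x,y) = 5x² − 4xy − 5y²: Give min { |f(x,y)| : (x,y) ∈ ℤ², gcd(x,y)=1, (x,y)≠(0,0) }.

descent: ρ → (-5,4,5)  [lands on river]
river: ρ → (5,6,-4)
river: ρ → (-4,10,1)
river: ρ → (1,10,-4)
river: ρ → (-4,6,5)
river: ρ → (5,4,-5)
river: ρ → (-5,6,4)
river: ρ → (4,10,-1)
river: ρ → (-1,10,4)
river: ρ → (4,6,-5)
closes: descent 1, river 10
min |a| on river = 1

1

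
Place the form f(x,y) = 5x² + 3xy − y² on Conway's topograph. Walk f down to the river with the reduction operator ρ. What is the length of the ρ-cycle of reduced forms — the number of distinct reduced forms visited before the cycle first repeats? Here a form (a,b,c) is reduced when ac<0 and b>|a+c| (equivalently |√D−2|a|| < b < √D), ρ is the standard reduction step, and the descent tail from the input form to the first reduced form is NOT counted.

D = 29, ⌊√D⌋ = 5
descent: ρ → (-1,5,1)  [lands on river]
river: ρ → (1,5,-1)
ρ-cycle length = 2 (tail of 1 descent step not counted)

2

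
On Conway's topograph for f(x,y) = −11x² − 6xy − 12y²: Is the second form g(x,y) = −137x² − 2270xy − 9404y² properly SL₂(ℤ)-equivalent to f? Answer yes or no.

D₁ = -492, D₂ = -492
f is negative-definite; reduce −f:
−f: reduced (well bottom): (11,6,12) with a≤c, −a<b≤a
flip sign back: reduced form of f is (-11,-6,-12)
g is negative-definite; reduce −g:
−g: translate: b→78 (≡2270 mod 274), so (137,2270,9404)→(137,78,12)
−g: flip: (137,78,12)→(12,-78,137)
−g: translate: b→-6 (≡-78 mod 24), so (12,-78,137)→(12,-6,11)
−g: flip: (12,-6,11)→(11,6,12)
−g: reduced (well bottom): (11,6,12) with a≤c, −a<b≤a
flip sign back: reduced form of g is (-11,-6,-12)
reduced forms (-11, -6, -12) vs (-11, -6, -12) ⇒ equivalent

yes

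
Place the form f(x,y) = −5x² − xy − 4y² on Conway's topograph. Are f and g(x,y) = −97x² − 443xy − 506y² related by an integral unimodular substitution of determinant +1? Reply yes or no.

D₁ = -79, D₂ = -79
f is negative-definite; reduce −f:
−f: flip: (5,1,4)→(4,-1,5)
−f: reduced (well bottom): (4,-1,5) with a≤c, −a<b≤a
flip sign back: reduced form of f is (-4,1,-5)
g is negative-definite; reduce −g:
−g: translate: b→55 (≡443 mod 194), so (97,443,506)→(97,55,8)
−g: flip: (97,55,8)→(8,-55,97)
−g: translate: b→-7 (≡-55 mod 16), so (8,-55,97)→(8,-7,4)
−g: flip: (8,-7,4)→(4,7,8)
−g: translate: b→-1 (≡7 mod 8), so (4,7,8)→(4,-1,5)
−g: reduced (well bottom): (4,-1,5) with a≤c, −a<b≤a
flip sign back: reduced form of g is (-4,1,-5)
reduced forms (-4, 1, -5) vs (-4, 1, -5) ⇒ equivalent

yes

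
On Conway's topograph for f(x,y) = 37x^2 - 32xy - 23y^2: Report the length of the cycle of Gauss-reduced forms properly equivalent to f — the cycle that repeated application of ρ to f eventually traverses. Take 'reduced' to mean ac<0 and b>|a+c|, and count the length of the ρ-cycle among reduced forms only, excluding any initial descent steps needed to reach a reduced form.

D = 4428, ⌊√D⌋ = 66
descent: ρ → (-23,32,37)  [lands on river]
river: ρ → (37,42,-18)
river: ρ → (-18,66,1)
river: ρ → (1,66,-18)
river: ρ → (-18,42,37)
river: ρ → (37,32,-23)
river: ρ → (-23,60,9)
river: ρ → (9,66,-2)
river: ρ → (-2,66,9)
river: ρ → (9,60,-23)
ρ-cycle length = 10 (tail of 1 descent step not counted)

10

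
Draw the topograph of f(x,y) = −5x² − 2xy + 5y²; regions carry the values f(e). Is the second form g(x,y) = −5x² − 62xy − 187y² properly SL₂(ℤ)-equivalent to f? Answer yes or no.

D₁ = 104, D₂ = 104
river cycle of f (length 6): (5, 2, -5), (-5, 8, 2), (2, 8, -5), (-5, 2, 5), (5, 8, -2), (-2, 8, 5)
river cycle of g (length 6): (-5, 8, 2), (2, 8, -5), (-5, 2, 5), (5, 8, -2), (-2, 8, 5), (5, 2, -5)
cycles coincide ⇒ equivalent

yes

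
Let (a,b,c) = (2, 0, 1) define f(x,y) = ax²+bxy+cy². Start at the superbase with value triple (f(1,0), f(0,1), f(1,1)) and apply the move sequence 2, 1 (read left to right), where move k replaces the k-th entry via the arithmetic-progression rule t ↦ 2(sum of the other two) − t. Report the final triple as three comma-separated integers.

start (2,1,3) = (f(1,0),f(0,1),f(1,1))
replace slot 2: 2·(2+3) − 1 = 9 → (2,9,3)
replace slot 1: 2·(9+3) − 2 = 22 → (22,9,3)

22,9,3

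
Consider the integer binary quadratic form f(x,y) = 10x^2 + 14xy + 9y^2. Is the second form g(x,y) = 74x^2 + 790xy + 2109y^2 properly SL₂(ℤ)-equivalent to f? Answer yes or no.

D₁ = -164, D₂ = -164
f: translate: b→-6 (≡14 mod 20), so (10,14,9)→(10,-6,5)
f: flip: (10,-6,5)→(5,6,10)
f: translate: b→-4 (≡6 mod 10), so (5,6,10)→(5,-4,9)
f: reduced (well bottom): (5,-4,9) with a≤c, −a<b≤a
g: translate: b→50 (≡790 mod 148), so (74,790,2109)→(74,50,9)
g: flip: (74,50,9)→(9,-50,74)
g: translate: b→4 (≡-50 mod 18), so (9,-50,74)→(9,4,5)
g: flip: (9,4,5)→(5,-4,9)
g: reduced (well bottom): (5,-4,9) with a≤c, −a<b≤a
reduced forms (5, -4, 9) vs (5, -4, 9) ⇒ equivalent

yes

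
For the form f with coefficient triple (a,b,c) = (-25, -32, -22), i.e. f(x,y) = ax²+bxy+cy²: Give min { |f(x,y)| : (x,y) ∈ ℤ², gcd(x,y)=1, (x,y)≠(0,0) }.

translate: b→-18 (≡32 mod 50), so (25,32,22)→(25,-18,15)
flip: (25,-18,15)→(15,18,25)
translate: b→-12 (≡18 mod 30), so (15,18,25)→(15,-12,22)
reduced (well bottom): (15,-12,22) with a≤c, −a<b≤a
well minimum |f| = |-15| = 15 (negative-definite)

15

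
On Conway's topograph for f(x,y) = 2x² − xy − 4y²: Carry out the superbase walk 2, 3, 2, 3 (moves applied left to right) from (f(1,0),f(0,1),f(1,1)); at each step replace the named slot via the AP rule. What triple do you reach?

start (2,-4,-3) = (f(1,0),f(0,1),f(1,1))
replace slot 2: 2·(2+(-3)) − (-4) = 2 → (2,2,-3)
replace slot 3: 2·(2+2) − (-3) = 11 → (2,2,11)
replace slot 2: 2·(2+11) − 2 = 24 → (2,24,11)
replace slot 3: 2·(2+24) − 11 = 41 → (2,24,41)

2,24,41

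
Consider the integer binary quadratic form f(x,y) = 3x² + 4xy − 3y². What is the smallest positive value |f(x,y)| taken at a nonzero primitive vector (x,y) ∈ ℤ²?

river: ρ → (-3,2,4)
river: ρ → (4,6,-1)
river: ρ → (-1,6,4)
river: ρ → (4,2,-3)
river: ρ → (-3,4,3)
river: ρ → (3,2,-4)
river: ρ → (-4,6,1)
river: ρ → (1,6,-4)
river: ρ → (-4,2,3)
river: ρ → (3,4,-3)
closes: descent 0, river 10
min |a| on river = 1

1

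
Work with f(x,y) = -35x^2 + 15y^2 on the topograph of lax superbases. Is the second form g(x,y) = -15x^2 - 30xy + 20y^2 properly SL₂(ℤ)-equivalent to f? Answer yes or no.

D₁ = 2100, D₂ = 2100
river cycle of f (length 6): (15, 30, -20), (-20, 10, 25), (25, 40, -5), (-5, 40, 25), (25, 10, -20), (-20, 30, 15)
river cycle of g (length 6): (20, 30, -15), (-15, 30, 20), (20, 10, -25), (-25, 40, 5), (5, 40, -25), (-25, 10, 20)
cycles differ ⇒ inequivalent

no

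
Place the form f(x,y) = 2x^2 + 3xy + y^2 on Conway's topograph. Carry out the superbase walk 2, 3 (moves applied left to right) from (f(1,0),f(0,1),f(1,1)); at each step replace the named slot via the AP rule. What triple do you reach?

start (2,1,6) = (f(1,0),f(0,1),f(1,1))
replace slot 2: 2·(2+6) − 1 = 15 → (2,15,6)
replace slot 3: 2·(2+15) − 6 = 28 → (2,15,28)

2,15,28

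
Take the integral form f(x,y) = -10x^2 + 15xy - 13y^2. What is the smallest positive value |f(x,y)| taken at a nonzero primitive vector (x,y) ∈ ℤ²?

translate: b→5 (≡-15 mod 20), so (10,-15,13)→(10,5,8)
flip: (10,5,8)→(8,-5,10)
reduced (well bottom): (8,-5,10) with a≤c, −a<b≤a
well minimum |f| = |-8| = 8 (negative-definite)

8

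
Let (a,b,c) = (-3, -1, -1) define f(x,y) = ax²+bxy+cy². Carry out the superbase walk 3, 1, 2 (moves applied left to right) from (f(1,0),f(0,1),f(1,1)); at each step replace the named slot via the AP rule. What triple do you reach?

start (-3,-1,-5) = (f(1,0),f(0,1),f(1,1))
replace slot 3: 2·((-3)+(-1)) − (-5) = -3 → (-3,-1,-3)
replace slot 1: 2·((-1)+(-3)) − (-3) = -5 → (-5,-1,-3)
replace slot 2: 2·((-5)+(-3)) − (-1) = -15 → (-5,-15,-3)

-5,-15,-3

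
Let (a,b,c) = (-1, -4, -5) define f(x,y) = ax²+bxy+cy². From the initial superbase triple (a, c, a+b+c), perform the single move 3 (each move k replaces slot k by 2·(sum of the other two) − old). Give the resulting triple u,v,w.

start (-1,-5,-10) = (f(1,0),f(0,1),f(1,1))
replace slot 3: 2·((-1)+(-5)) − (-10) = -2 → (-1,-5,-2)

-1,-5,-2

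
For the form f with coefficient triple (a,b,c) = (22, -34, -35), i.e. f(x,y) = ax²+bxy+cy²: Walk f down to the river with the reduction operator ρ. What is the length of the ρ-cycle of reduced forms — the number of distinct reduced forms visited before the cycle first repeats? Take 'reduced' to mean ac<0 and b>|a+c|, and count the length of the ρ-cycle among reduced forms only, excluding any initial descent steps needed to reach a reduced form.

D = 4236, ⌊√D⌋ = 65
descent: ρ → (-35,34,22)  [lands on river]
river: ρ → (22,54,-15)
river: ρ → (-15,36,49)
river: ρ → (49,62,-2)
river: ρ → (-2,62,49)
river: ρ → (49,36,-15)
river: ρ → (-15,54,22)
river: ρ → (22,34,-35)
river: ρ → (-35,36,21)
river: ρ → (21,48,-23)
river: ρ → (-23,44,25)
river: ρ → (25,56,-11)
river: ρ → (-11,54,30)
river: ρ → (30,6,-35)
river: ρ → (-35,64,1)
river: ρ → (1,64,-35)
river: ρ → (-35,6,30)
river: ρ → (30,54,-11)
river: ρ → (-11,56,25)
river: ρ → (25,44,-23)
river: ρ → (-23,48,21)
river: ρ → (21,36,-35)
ρ-cycle length = 22 (tail of 1 descent step not counted)

22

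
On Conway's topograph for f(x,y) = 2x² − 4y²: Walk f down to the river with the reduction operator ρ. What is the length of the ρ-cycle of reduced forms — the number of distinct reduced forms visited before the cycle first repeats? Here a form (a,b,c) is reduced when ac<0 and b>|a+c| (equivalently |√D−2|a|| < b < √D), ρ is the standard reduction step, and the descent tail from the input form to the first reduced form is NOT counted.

D = 32, ⌊√D⌋ = 5
descent: ρ → (-4,0,2)
descent: ρ → (2,4,-2)  [lands on river]
river: ρ → (-2,4,2)
ρ-cycle length = 2 (tail of 2 descent steps not counted)

2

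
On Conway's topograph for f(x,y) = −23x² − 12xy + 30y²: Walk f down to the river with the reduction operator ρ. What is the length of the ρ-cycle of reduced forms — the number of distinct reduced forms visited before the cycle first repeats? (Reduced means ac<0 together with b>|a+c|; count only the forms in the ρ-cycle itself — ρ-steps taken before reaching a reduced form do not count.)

D = 2904, ⌊√D⌋ = 53
descent: ρ → (30,12,-23)  [lands on river]
river: ρ → (-23,34,19)
river: ρ → (19,42,-15)
river: ρ → (-15,48,10)
river: ρ → (10,52,-5)
river: ρ → (-5,48,30)
ρ-cycle length = 6 (tail of 1 descent step not counted)

6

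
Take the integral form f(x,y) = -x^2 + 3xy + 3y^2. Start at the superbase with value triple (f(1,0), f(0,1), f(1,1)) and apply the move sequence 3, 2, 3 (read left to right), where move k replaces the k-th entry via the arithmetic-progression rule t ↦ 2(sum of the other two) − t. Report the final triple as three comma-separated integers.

start (-1,3,5) = (f(1,0),f(0,1),f(1,1))
replace slot 3: 2·((-1)+3) − 5 = -1 → (-1,3,-1)
replace slot 2: 2·((-1)+(-1)) − 3 = -7 → (-1,-7,-1)
replace slot 3: 2·((-1)+(-7)) − (-1) = -15 → (-1,-7,-15)

-1,-7,-15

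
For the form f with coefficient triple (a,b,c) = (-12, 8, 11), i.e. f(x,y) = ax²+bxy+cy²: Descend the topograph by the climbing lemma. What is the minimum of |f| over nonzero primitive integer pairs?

river: ρ → (11,14,-9)
river: ρ → (-9,22,3)
river: ρ → (3,20,-16)
river: ρ → (-16,12,7)
river: ρ → (7,16,-12)
river: ρ → (-12,8,11)
closes: descent 0, river 6
min |a| on river = 3

3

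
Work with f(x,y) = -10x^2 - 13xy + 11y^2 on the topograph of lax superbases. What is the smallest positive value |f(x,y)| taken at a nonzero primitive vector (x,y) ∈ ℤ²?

descent: ρ → (11,13,-10)  [lands on river]
river: ρ → (-10,7,14)
river: ρ → (14,21,-3)
river: ρ → (-3,21,14)
river: ρ → (14,7,-10)
river: ρ → (-10,13,11)
river: ρ → (11,9,-12)
river: ρ → (-12,15,8)
river: ρ → (8,17,-10)
river: ρ → (-10,23,2)
river: ρ → (2,21,-21)
river: ρ → (-21,21,2)
river: ρ → (2,23,-10)
river: ρ → (-10,17,8)
river: ρ → (8,15,-12)
river: ρ → (-12,9,11)
closes: descent 1, river 16
min |a| on river = 2

2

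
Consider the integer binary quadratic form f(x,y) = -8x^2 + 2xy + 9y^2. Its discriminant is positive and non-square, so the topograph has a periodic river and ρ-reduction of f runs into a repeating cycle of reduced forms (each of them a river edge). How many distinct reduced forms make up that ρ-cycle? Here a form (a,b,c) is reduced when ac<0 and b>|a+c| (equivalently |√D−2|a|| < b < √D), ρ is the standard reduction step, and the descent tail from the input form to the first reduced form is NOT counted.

D = 292, ⌊√D⌋ = 17
river: ρ → (9,16,-1)
river: ρ → (-1,16,9)
river: ρ → (9,2,-8)
river: ρ → (-8,14,3)
river: ρ → (3,16,-3)
river: ρ → (-3,14,8)
river: ρ → (8,2,-9)
river: ρ → (-9,16,1)
river: ρ → (1,16,-9)
river: ρ → (-9,2,8)
river: ρ → (8,14,-3)
river: ρ → (-3,16,3)
river: ρ → (3,14,-8)
river: ρ → (-8,2,9)
ρ-cycle length = 14 (tail of 0 descent steps not counted)

14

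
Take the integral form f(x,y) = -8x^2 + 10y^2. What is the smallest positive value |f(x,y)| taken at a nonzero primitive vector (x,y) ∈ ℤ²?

descent: ρ → (10,0,-8)
descent: ρ → (-8,16,2)  [lands on river]
river: ρ → (2,16,-8)
closes: descent 2, river 2
min |a| on river = 2

2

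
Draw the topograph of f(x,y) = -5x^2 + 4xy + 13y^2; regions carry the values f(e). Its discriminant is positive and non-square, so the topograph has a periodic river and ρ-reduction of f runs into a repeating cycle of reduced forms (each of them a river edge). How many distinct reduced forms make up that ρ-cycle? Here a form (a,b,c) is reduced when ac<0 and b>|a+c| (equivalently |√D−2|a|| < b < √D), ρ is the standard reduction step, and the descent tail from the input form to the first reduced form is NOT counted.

D = 276, ⌊√D⌋ = 16
descent: ρ → (13,-4,-5)
descent: ρ → (-5,14,4)  [lands on river]
river: ρ → (4,10,-11)
river: ρ → (-11,12,3)
river: ρ → (3,12,-11)
river: ρ → (-11,10,4)
river: ρ → (4,14,-5)
river: ρ → (-5,16,1)
river: ρ → (1,16,-5)
ρ-cycle length = 8 (tail of 2 descent steps not counted)

8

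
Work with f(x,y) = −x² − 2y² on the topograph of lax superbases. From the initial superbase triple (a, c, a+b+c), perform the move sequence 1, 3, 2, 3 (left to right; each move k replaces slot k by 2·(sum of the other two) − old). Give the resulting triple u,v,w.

start (-1,-2,-3) = (f(1,0),f(0,1),f(1,1))
replace slot 1: 2·((-2)+(-3)) − (-1) = -9 → (-9,-2,-3)
replace slot 3: 2·((-9)+(-2)) − (-3) = -19 → (-9,-2,-19)
replace slot 2: 2·((-9)+(-19)) − (-2) = -54 → (-9,-54,-19)
replace slot 3: 2·((-9)+(-54)) − (-19) = -107 → (-9,-54,-107)

-9,-54,-107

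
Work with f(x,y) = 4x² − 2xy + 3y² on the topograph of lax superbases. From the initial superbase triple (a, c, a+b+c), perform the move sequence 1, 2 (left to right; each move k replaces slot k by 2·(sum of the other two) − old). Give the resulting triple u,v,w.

start (4,3,5) = (f(1,0),f(0,1),f(1,1))
replace slot 1: 2·(3+5) − 4 = 12 → (12,3,5)
replace slot 2: 2·(12+5) − 3 = 31 → (12,31,5)

12,31,5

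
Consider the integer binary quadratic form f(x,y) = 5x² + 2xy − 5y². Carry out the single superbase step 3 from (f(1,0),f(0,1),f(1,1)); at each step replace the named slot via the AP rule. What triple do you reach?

start (5,-5,2) = (f(1,0),f(0,1),f(1,1))
replace slot 3: 2·(5+(-5)) − 2 = -2 → (5,-5,-2)

5,-5,-2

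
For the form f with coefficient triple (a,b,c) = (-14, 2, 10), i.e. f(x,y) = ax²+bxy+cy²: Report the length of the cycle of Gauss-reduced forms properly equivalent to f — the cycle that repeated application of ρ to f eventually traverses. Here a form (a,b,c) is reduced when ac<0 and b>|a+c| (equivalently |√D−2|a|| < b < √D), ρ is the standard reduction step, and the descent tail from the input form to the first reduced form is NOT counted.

D = 564, ⌊√D⌋ = 23
descent: ρ → (10,18,-6)  [lands on river]
river: ρ → (-6,18,10)
river: ρ → (10,22,-2)
river: ρ → (-2,22,10)
ρ-cycle length = 4 (tail of 1 descent step not counted)

4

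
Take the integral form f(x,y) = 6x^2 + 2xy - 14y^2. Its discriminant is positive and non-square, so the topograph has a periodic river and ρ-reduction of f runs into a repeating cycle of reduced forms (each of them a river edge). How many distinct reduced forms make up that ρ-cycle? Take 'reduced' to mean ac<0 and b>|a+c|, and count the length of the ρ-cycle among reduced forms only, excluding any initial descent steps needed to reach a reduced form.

D = 340, ⌊√D⌋ = 18
descent: ρ → (-14,-2,6)
descent: ρ → (6,14,-6)  [lands on river]
river: ρ → (-6,10,10)
river: ρ → (10,10,-6)
river: ρ → (-6,14,6)
river: ρ → (6,10,-10)
river: ρ → (-10,10,6)
ρ-cycle length = 6 (tail of 2 descent steps not counted)

6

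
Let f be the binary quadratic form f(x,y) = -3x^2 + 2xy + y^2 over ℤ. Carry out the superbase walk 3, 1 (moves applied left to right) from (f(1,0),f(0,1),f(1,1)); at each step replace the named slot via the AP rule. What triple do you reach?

start (-3,1,0) = (f(1,0),f(0,1),f(1,1))
replace slot 3: 2·((-3)+1) − 0 = -4 → (-3,1,-4)
replace slot 1: 2·(1+(-4)) − (-3) = -3 → (-3,1,-4)

-3,1,-4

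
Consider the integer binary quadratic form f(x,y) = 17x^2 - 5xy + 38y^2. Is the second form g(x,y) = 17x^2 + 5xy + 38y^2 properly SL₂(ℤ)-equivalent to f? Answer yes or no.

D₁ = -2559, D₂ = -2559
f: reduced (well bottom): (17,-5,38) with a≤c, −a<b≤a
g: reduced (well bottom): (17,5,38) with a≤c, −a<b≤a
reduced forms (17, -5, 38) vs (17, 5, 38) ⇒ inequivalent

no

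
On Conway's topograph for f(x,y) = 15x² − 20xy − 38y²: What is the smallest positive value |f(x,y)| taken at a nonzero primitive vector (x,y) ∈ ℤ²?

descent: ρ → (-38,20,15)
descent: ρ → (15,40,-18)  [lands on river]
river: ρ → (-18,32,23)
river: ρ → (23,14,-27)
river: ρ → (-27,40,10)
river: ρ → (10,40,-27)
river: ρ → (-27,14,23)
river: ρ → (23,32,-18)
river: ρ → (-18,40,15)
river: ρ → (15,50,-3)
river: ρ → (-3,46,47)
river: ρ → (47,48,-2)
river: ρ → (-2,48,47)
river: ρ → (47,46,-3)
river: ρ → (-3,50,15)
closes: descent 2, river 14
min |a| on river = 2

2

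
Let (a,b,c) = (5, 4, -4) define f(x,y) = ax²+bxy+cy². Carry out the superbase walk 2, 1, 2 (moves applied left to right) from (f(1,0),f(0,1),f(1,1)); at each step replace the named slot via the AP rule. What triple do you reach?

start (5,-4,5) = (f(1,0),f(0,1),f(1,1))
replace slot 2: 2·(5+5) − (-4) = 24 → (5,24,5)
replace slot 1: 2·(24+5) − 5 = 53 → (53,24,5)
replace slot 2: 2·(53+5) − 24 = 92 → (53,92,5)

53,92,5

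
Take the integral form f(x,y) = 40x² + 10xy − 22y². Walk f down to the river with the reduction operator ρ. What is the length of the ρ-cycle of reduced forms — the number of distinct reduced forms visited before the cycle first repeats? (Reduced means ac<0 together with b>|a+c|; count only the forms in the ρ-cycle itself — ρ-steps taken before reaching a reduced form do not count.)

D = 3620, ⌊√D⌋ = 60
descent: ρ → (-22,34,28)  [lands on river]
river: ρ → (28,22,-28)
river: ρ → (-28,34,22)
river: ρ → (22,54,-8)
river: ρ → (-8,58,8)
river: ρ → (8,54,-22)
ρ-cycle length = 6 (tail of 1 descent step not counted)

6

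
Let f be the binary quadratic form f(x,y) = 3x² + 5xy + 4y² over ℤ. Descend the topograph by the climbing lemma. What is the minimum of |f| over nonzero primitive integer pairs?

translate: b→-1 (≡5 mod 6), so (3,5,4)→(3,-1,2)
flip: (3,-1,2)→(2,1,3)
reduced (well bottom): (2,1,3) with a≤c, −a<b≤a
well minimum = a = 2

2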